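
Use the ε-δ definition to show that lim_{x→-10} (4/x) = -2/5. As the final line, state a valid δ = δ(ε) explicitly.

Suppose ε > 0. We seek δ > 0 such that 0 < |x + 10| < δ implies |4/x + 2/5| < ε.
|4/x + 2/5| = 4·|-10 − x|/(10·|x|) = 4|x + 10|/(10|x|).
Require δ ≤ 5 so that |x| > 10 − 5 = 5, hence 10|x| > 50.
Then |4/x + 2/5| < 4|x + 10|/50, which is < ε when |x + 10| < (25/2)ε.
Take δ = min(5, (25/2)ε). Then 0 < |x + 10| < δ gives both |x + 10| < 5 and |x + 10| < (25/2)ε, so |4/x + 2/5| < ε.

δ = min(5, (25/2)ε)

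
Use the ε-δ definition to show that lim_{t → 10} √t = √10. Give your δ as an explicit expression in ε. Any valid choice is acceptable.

δ = min(10, √10·ε)

Fix ε > 0. We want δ > 0 such that 0 < |t − 10| < δ implies |√t − √10| < ε.
Rationalise: √t − √10 = (t − 10)/(√t + √10), so |√t − √10| = |t − 10|/(√t + √10).
Restrict δ ≤ 10 so that |t − 10| < 10 forces t > 0, and then √t + √10 > √10.
Hence |√t − √10| < |t − 10|/√10, which is < ε once |t − 10| < √10·ε.
Take δ = min(10, √10·ε). If 0 < |t − 10| < δ then t > 0 and |√t − √10| < |t − 10|/√10 < ε.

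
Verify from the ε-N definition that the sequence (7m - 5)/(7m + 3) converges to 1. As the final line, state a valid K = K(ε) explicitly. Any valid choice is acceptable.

Fix ε > 0. For m ≥ 1, |(7m - 5)/(7m + 3) − 1| = |-56|/(7(7m + 3)) = 56/(7(7m + 3)).
Since 7m + 3 ≥ 7m for m ≥ 1, this is ≤ 56/(7·7m) = (8/7)/m.
So |(7m - 5)/(7m + 3) − 1| < ε whenever m > (8/7)/ε.
Take K = (8/7)/ε. If m > K then |(7m - 5)/(7m + 3) − 1| ≤ (8/7)/m < ε.

K = (8/7)/ε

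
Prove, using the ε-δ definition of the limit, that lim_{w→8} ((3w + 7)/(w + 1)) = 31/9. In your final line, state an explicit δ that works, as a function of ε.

δ = min(9/2, (81/8)ε)

Fix ε > 0. We want δ > 0 with 0 < |w − 8| < δ ⇒ |(3w + 7)/(w + 1) − (31/9)| < ε.
Combining over a common denominator, (3w + 7)/(w + 1) − (31/9) = [(3w + 7)·9 − 31·(w + 1)] / [9·(w + 1)] = -4(w − 8) / (9(w + 1)).
So |(3w + 7)/(w + 1) − (31/9)| = 4|w − 8| / (9·|w + 1|).
Require δ ≤ 9/2, so |w + 1| ≥ |9| − |w − 8| > 9 − 9/2 = 9/2.
Hence |(3w + 7)/(w + 1) − (31/9)| < 4|w − 8|/(9·(9/2)) = (8/81)|w − 8|, which is < ε once |w − 8| < (81/8)ε.
Take δ = min(9/2, (81/8)ε). Then 0 < |w − 8| < δ forces both bounds, so |(3w + 7)/(w + 1) − (31/9)| < ε.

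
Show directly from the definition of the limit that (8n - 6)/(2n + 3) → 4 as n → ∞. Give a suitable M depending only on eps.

Let eps > 0. For n ≥ 1, |(8n - 6)/(2n + 3) − 4| = |-36|/(2(2n + 3)) = 36/(2(2n + 3)).
Since 2n + 3 ≥ 2n for n ≥ 1, this is ≤ 36/(2·2n) = 9/n.
So |(8n - 6)/(2n + 3) − 4| < eps whenever n > 9/eps.
Take M = 9/eps. If n > M then |(8n - 6)/(2n + 3) − 4| ≤ 9/n < eps.

M = 9/eps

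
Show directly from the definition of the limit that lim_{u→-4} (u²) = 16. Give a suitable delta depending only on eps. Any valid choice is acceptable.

Let eps > 0. We seek delta > 0 with 0 < |u + 4| < delta ⇒ |u² − 16| < eps.
Factor: u² − 16 = (u + 4)(u - 4), so |u² − 16| = |u + 4|·|u - 4|.
Restrict delta ≤ 2. Then |u + 4| < 2 gives |u| < 6, so by the triangle inequality |u - 4| ≤ 6 + 4 = 10.
Hence |u² − 16| ≤ 10|u + 4|, which is < eps once |u + 4| < eps/10.
Take delta = min(2, eps/10). If 0 < |u + 4| < delta then both bounds hold and |u² − 16| ≤ 10|u + 4| < 10·(eps/10) = eps.

delta = min(2, eps/10)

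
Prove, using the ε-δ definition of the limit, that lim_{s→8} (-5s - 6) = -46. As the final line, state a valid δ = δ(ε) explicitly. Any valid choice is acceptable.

δ = ε/5

Suppose ε > 0. We need δ > 0 so that 0 < |s − 8| < δ implies |(-5s - 6) + 46| < ε.
Since (-5s - 6) + 46 = -5(s − 8), we have |(-5s - 6) + 46| = 5|s − 8|.
Thus it suffices that |s − 8| < ε/5.
Choosing δ = ε/5 gives |(-5s - 6) + 46| = 5|s − 8| < ε whenever |s − 8| < δ.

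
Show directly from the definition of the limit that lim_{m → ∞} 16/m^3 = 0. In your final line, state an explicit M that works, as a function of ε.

Let ε > 0 be given. For m ≥ 1, |16/m^3 − 0| = 16/m^3.
16/m^3 < ε ⇔ m^3 > 16/ε ⇔ m > (16/ε)^{1/3}.
Take M = (16/ε)^{1/3}. Then m > M implies 16/m^3 < ε.

M = (16/ε)^{1/3}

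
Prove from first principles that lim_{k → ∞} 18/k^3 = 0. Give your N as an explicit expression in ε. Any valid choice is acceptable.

N = (18/ε)^{1/3}

Let ε > 0 be given. For k ≥ 1, |18/k^3 − 0| = 18/k^3.
18/k^3 < ε ⇔ k^3 > 18/ε ⇔ k > (18/ε)^{1/3}.
Take N = (18/ε)^{1/3}. Then k > N implies 18/k^3 < ε.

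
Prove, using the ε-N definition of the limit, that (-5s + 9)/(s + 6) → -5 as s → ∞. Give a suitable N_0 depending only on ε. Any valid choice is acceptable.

Suppose ε > 0. We seek N_0 > 0 such that s > N_0 implies |(-5s + 9)/(s + 6) + 5| < ε.
(-5s + 9)/(s + 6) + 5 = ((-5s + 9) − (-5)(s + 6)) / ((s + 6)) = 39/((s + 6)).
For s > 0 we have s + 6 > s, so |(-5s + 9)/(s + 6) + 5| = 39/((s + 6)) < 39/(s) = 39/s.
Thus |(-5s + 9)/(s + 6) + 5| < ε whenever s > 39/ε.
Take N_0 = 39/ε. If s > N_0 then |(-5s + 9)/(s + 6) + 5| < 39/s < ε.

N_0 = 39/ε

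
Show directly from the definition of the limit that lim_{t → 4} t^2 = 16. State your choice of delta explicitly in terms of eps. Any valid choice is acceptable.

Fix eps > 0. We seek delta > 0 with 0 < |t − 4| < delta ⇒ |t^2 − 16| < eps.
Factor: t^2 − 16 = (t − 4)(t + 4), so |t^2 − 16| = |t − 4|·|t + 4|.
Impose delta ≤ 2 so that |t| < 6; then |t + 4| ≤ 10.
Hence |t^2 − 16| ≤ 10|t − 4|, which is < eps once |t − 4| < eps/10.
Take delta = min(2, eps/10). If 0 < |t − 4| < delta then both bounds hold and |t^2 − 16| ≤ 10|t − 4| < 10·(eps/10) = eps.

delta = min(2, eps/10)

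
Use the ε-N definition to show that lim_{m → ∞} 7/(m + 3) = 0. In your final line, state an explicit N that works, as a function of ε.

Let ε > 0. For m ≥ 1, |7/(m + 3) − 0| = 7/(m + 3) ≤ 7/m.
We need 7/m < ε, i.e. m > 7/ε.
Take N = 7/ε. If m > N then |7/(m + 3)| ≤ 7/m < ε.

N = 7/ε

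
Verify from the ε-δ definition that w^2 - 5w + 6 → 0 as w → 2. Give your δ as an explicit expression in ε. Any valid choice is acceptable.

δ = min(1, ε/6)

Let ε > 0 be given. We want δ > 0 such that 0 < |w − 2| < δ implies |(w^2 - 5w + 6)| < ε.
(w^2 - 5w + 6) = w^2 - 5w + 6 = (w − 2)(w - 3).
So |(w^2 - 5w + 6)| = |w − 2|·|w - 3|.
Assume first that |w − 2| < 1, so |w| < 3. Then |w - 3| ≤ 3 + 3 = 6.
Hence |(w^2 - 5w + 6)| ≤ 6|w − 2| < ε provided |w − 2| < ε/6.
Choosing δ = min(1, ε/6) ensures both conditions, hence |(w^2 - 5w + 6)| < ε.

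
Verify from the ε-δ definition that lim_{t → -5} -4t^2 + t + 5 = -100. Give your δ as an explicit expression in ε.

Suppose ε > 0. We want δ > 0 such that 0 < |t + 5| < δ implies |(-4t^2 + t + 5) + 100| < ε.
(-4t^2 + t + 5) + 100 = -4t^2 + t + 105 = (t + 5)(-4t + 21).
So |(-4t^2 + t + 5) + 100| = |t + 5|·|-4t + 21|.
Require δ ≤ 1. Then |t + 5| < 1 gives |t| < 6, and by the triangle inequality |-4t + 21| ≤ 4·6 + 21 = 45.
Hence |(-4t^2 + t + 5) + 100| ≤ 45|t + 5| < ε provided |t + 5| < ε/45.
Take δ = min(1, ε/45). Then 0 < |t + 5| < δ gives both |t + 5| < 1 and |t + 5| < ε/45, so |(-4t^2 + t + 5) + 100| < ε.

δ = min(1, ε/45)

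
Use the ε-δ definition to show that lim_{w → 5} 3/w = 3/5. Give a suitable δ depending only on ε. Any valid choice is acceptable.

δ = min(5/2, (25/6)ε)

Let ε > 0 be given. We seek δ > 0 such that 0 < |w − 5| < δ implies |3/w − (3/5)| < ε.
|3/w − (3/5)| = 3·|5 − w|/(5·|w|) = 3|w − 5|/(5|w|).
Require δ ≤ 5/2 so that |w| > 5 − 5/2 = 5/2, hence 5|w| > 25/2.
Then |3/w − (3/5)| < 3|w − 5|/(25/2), which is < ε when |w − 5| < (25/6)ε.
Take δ = min(5/2, (25/6)ε). Then 0 < |w − 5| < δ gives both |w − 5| < 5/2 and |w − 5| < (25/6)ε, so |3/w − (3/5)| < ε.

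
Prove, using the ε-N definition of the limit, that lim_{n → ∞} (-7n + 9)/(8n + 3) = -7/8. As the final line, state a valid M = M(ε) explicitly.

Fix ε > 0. For n ≥ 1, |(-7n + 9)/(8n + 3) + 7/8| = |93|/(8(8n + 3)) = 93/(8(8n + 3)).
Since 8n + 3 ≥ 8n for n ≥ 1, this is ≤ 93/(8·8n) = (93/64)/n.
So |(-7n + 9)/(8n + 3) + 7/8| < ε whenever n > (93/64)/ε.
Take M = (93/64)/ε. If n > M then |(-7n + 9)/(8n + 3) + 7/8| ≤ (93/64)/n < ε.

M = (93/64)/ε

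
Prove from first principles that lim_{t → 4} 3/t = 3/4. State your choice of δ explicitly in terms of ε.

δ = min(2, (8/3)ε)

Let ε > 0. We seek δ > 0 such that 0 < |t − 4| < δ implies |3/t − (3/4)| < ε.
|3/t − (3/4)| = 3·|4 − t|/(4·|t|) = 3|t − 4|/(4|t|).
Restrict δ ≤ 2. Then |t − 4| < 2 gives |t| > 2, so 4|t| > 8.
Then |3/t − (3/4)| < 3|t − 4|/8, which is < ε when |t − 4| < (8/3)ε.
Take δ = min(2, (8/3)ε). Then 0 < |t − 4| < δ gives both |t − 4| < 2 and |t − 4| < (8/3)ε, so |3/t − (3/4)| < ε.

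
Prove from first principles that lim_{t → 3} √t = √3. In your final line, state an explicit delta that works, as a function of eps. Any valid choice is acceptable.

delta = min(3, √3·eps)

Suppose eps > 0. We want delta > 0 such that 0 < |t − 3| < delta implies |√t − √3| < eps.
Rationalise: √t − √3 = (t − 3)/(√t + √3), so |√t − √3| = |t − 3|/(√t + √3).
Restrict delta ≤ 3 so that |t − 3| < 3 forces t > 0, and then √t + √3 > √3.
Hence |√t − √3| < |t − 3|/√3, which is < eps once |t − 3| < √3·eps.
Take delta = min(3, √3·eps). If 0 < |t − 3| < delta then t > 0 and |√t − √3| < |t − 3|/√3 < eps.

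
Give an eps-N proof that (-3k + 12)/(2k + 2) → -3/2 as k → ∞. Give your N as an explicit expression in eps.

Fix eps > 0. For k ≥ 1, |(-3k + 12)/(2k + 2) + 3/2| = |30|/(2(2k + 2)) = 30/(2(2k + 2)).
Since 2k + 2 ≥ 2k for k ≥ 1, this is ≤ 30/(2·2k) = (15/2)/k.
So |(-3k + 12)/(2k + 2) + 3/2| < eps whenever k > (15/2)/eps.
Take N = (15/2)/eps. If k > N then |(-3k + 12)/(2k + 2) + 3/2| ≤ (15/2)/k < eps.

N = (15/2)/eps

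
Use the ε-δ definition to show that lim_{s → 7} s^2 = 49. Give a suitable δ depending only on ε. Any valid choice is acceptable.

δ = min(1, ε/15)

Suppose ε > 0. We seek δ > 0 with 0 < |s − 7| < δ ⇒ |s^2 − 49| < ε.
Factor: s^2 − 49 = (s − 7)(s + 7), so |s^2 − 49| = |s − 7|·|s + 7|.
Restrict δ ≤ 1. Then |s − 7| < 1 gives |s| < 8, so by the triangle inequality |s + 7| ≤ 8 + 7 = 15.
Hence |s^2 − 49| ≤ 15|s − 7|, which is < ε once |s − 7| < ε/15.
Take δ = min(1, ε/15). If 0 < |s − 7| < δ then both bounds hold and |s^2 − 49| ≤ 15|s − 7| < 15·(ε/15) = ε.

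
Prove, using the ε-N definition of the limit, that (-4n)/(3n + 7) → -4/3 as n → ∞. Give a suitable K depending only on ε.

Suppose ε > 0. For n ≥ 1, |(-4n)/(3n + 7) + 4/3| = |28|/(3(3n + 7)) = 28/(3(3n + 7)).
Since 3n + 7 ≥ 3n for n ≥ 1, this is ≤ 28/(3·3n) = (28/9)/n.
So |(-4n)/(3n + 7) + 4/3| < ε whenever n > (28/9)/ε.
Take K = (28/9)/ε. If n > K then |(-4n)/(3n + 7) + 4/3| ≤ (28/9)/n < ε.

K = (28/9)/ε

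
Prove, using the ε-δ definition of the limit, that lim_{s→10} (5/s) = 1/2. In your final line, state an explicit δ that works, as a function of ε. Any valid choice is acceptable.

δ = min(5, 10ε)

Let ε > 0. We seek δ > 0 such that 0 < |s − 10| < δ implies |5/s − (1/2)| < ε.
|5/s − (1/2)| = 5·|10 − s|/(10·|s|) = 5|s − 10|/(10|s|).
Require δ ≤ 5 so that |s| > 10 − 5 = 5, hence 10|s| > 50.
Then |5/s − (1/2)| < 5|s − 10|/50, which is < ε when |s − 10| < 10ε.
Take δ = min(5, 10ε). Then 0 < |s − 10| < δ gives both |s − 10| < 5 and |s − 10| < 10ε, so |5/s − (1/2)| < ε.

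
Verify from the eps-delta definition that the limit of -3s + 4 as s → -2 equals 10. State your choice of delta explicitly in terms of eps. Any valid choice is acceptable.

delta = eps/3

Let eps > 0. We need delta > 0 so that 0 < |s + 2| < delta implies |(-3s + 4) − 10| < eps.
Since (-3s + 4) − 10 = -3(s + 2), we have |(-3s + 4) − 10| = 3|s + 2|.
Thus it suffices that |s + 2| < eps/3.
Choosing delta = eps/3 gives |(-3s + 4) − 10| = 3|s + 2| < eps whenever |s + 2| < delta.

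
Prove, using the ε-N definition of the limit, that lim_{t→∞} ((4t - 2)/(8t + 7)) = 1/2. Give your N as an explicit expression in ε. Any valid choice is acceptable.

Let ε > 0 be given. We seek N > 0 such that t > N implies |(4t - 2)/(8t + 7) − (1/2)| < ε.
(4t - 2)/(8t + 7) − (1/2) = (8(4t - 2) − 4(8t + 7)) / (8(8t + 7)) = -44/(8(8t + 7)).
For t > 0 we have 8t + 7 > 8t, so |(4t - 2)/(8t + 7) − (1/2)| = 44/(8(8t + 7)) < 44/(8·8t) = (11/16)/t.
Thus |(4t - 2)/(8t + 7) − (1/2)| < ε whenever t > (11/16)/ε.
Take N = (11/16)/ε. If t > N then |(4t - 2)/(8t + 7) − (1/2)| < (11/16)/t < ε.

N = (11/16)/ε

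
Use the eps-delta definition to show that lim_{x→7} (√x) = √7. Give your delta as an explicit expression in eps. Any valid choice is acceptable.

delta = min(7, √7·eps)

Suppose eps > 0. We want delta > 0 such that 0 < |x − 7| < delta implies |√x − √7| < eps.
Rationalise: √x − √7 = (x − 7)/(√x + √7), so |√x − √7| = |x − 7|/(√x + √7).
Restrict delta ≤ 7 so that |x − 7| < 7 forces x > 0, and then √x + √7 > √7.
Hence |√x − √7| < |x − 7|/√7, which is < eps once |x − 7| < √7·eps.
Take delta = min(7, √7·eps). If 0 < |x − 7| < delta then x > 0 and |√x − √7| < |x − 7|/√7 < eps.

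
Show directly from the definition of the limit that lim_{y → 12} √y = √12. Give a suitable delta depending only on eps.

delta = min(12, √12·eps)

Let eps > 0. We want delta > 0 such that 0 < |y − 12| < delta implies |√y − √12| < eps.
Multiplying by the conjugate, |√y − √12| = |y − 12|/(√y + √12).
Restrict delta ≤ 12 so that |y − 12| < 12 forces y > 0, and then √y + √12 > √12.
Hence |√y − √12| < |y − 12|/√12, which is < eps once |y − 12| < √12·eps.
Take delta = min(12, √12·eps). If 0 < |y − 12| < delta then y > 0 and |√y − √12| < |y − 12|/√12 < eps.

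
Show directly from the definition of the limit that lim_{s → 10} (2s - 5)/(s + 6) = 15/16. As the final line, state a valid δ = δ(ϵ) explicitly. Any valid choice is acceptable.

δ = min(8, (128/17)ϵ)

Let ϵ > 0. We want δ > 0 with 0 < |s − 10| < δ ⇒ |(2s - 5)/(s + 6) − (15/16)| < ϵ.
Combining over a common denominator, (2s - 5)/(s + 6) − (15/16) = [(2s - 5)·16 − 15·(s + 6)] / [16·(s + 6)] = 17(s − 10) / (16(s + 6)).
So |(2s - 5)/(s + 6) − (15/16)| = 17|s − 10| / (16·|s + 6|).
Require δ ≤ 8, so |s + 6| ≥ |16| − |s − 10| > 16 − 8 = 8.
Hence |(2s - 5)/(s + 6) − (15/16)| < 17|s − 10|/(16·8) = (17/128)|s − 10|, which is < ϵ once |s − 10| < (128/17)ϵ.
Take δ = min(8, (128/17)ϵ). Then 0 < |s − 10| < δ forces both bounds, so |(2s - 5)/(s + 6) − (15/16)| < ϵ.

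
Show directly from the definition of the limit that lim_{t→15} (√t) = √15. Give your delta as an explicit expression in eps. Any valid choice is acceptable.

Fix eps > 0. We want delta > 0 such that 0 < |t − 15| < delta implies |√t − √15| < eps.
Rationalise: √t − √15 = (t − 15)/(√t + √15), so |√t − √15| = |t − 15|/(√t + √15).
Restrict delta ≤ 15 so that |t − 15| < 15 forces t > 0, and then √t + √15 > √15.
Hence |√t − √15| < |t − 15|/√15, which is < eps once |t − 15| < √15·eps.
Take delta = min(15, √15·eps). If 0 < |t − 15| < delta then t > 0 and |√t − √15| < |t − 15|/√15 < eps.

delta = min(15, √15·eps)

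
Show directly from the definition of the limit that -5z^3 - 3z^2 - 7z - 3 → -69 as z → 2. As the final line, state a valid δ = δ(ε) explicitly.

Let ε > 0 be given. We want δ > 0 such that 0 < |z − 2| < δ implies |(-5z^3 - 3z^2 - 7z - 3) + 69| < ε.
(-5z^3 - 3z^2 - 7z - 3) + 69 = -5z^3 - 3z^2 - 7z + 66 = (z − 2)(-5z^2 - 13z - 33).
So |(-5z^3 - 3z^2 - 7z - 3) + 69| = |z − 2|·|-5z^2 - 13z - 33|.
Assume first that |z − 2| < 2, so |z| < 4. Then |-5z^2 - 13z - 33| ≤ 5·4^2 + 13·4 + 33 = 165.
Hence |(-5z^3 - 3z^2 - 7z - 3) + 69| ≤ 165|z − 2| < ε provided |z − 2| < ε/165.
Take δ = min(2, ε/165). Then 0 < |z − 2| < δ gives both |z − 2| < 2 and |z − 2| < ε/165, so |(-5z^3 - 3z^2 - 7z - 3) + 69| < ε.

δ = min(2, ε/165)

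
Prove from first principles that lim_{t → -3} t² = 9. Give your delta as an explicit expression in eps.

delta = min(1, eps/7)

Let eps > 0. We seek delta > 0 with 0 < |t + 3| < delta ⇒ |t² − 9| < eps.
Factor: t² − 9 = (t + 3)(t - 3), so |t² − 9| = |t + 3|·|t - 3|.
Impose delta ≤ 1 so that |t| < 4; then |t - 3| ≤ 7.
Hence |t² − 9| ≤ 7|t + 3|, which is < eps once |t + 3| < eps/7.
Take delta = min(1, eps/7). If 0 < |t + 3| < delta then both bounds hold and |t² − 9| ≤ 7|t + 3| < 7·(eps/7) = eps.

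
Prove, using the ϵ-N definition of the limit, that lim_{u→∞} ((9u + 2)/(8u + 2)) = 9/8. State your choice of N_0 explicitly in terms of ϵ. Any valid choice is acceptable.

Suppose ϵ > 0. We seek N_0 > 0 such that u > N_0 implies |(9u + 2)/(8u + 2) − (9/8)| < ϵ.
(9u + 2)/(8u + 2) − (9/8) = (8(9u + 2) − 9(8u + 2)) / (8(8u + 2)) = -2/(8(8u + 2)).
For u > 0 we have 8u + 2 > 8u, so |(9u + 2)/(8u + 2) − (9/8)| = 2/(8(8u + 2)) < 2/(8·8u) = (1/32)/u.
Thus |(9u + 2)/(8u + 2) − (9/8)| < ϵ whenever u > (1/32)/ϵ.
Take N_0 = (1/32)/ϵ. If u > N_0 then |(9u + 2)/(8u + 2) − (9/8)| < (1/32)/u < ϵ.

N_0 = (1/32)/ϵ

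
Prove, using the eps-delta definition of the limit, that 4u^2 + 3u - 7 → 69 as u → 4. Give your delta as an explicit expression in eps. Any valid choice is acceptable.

Fix eps > 0. We want delta > 0 such that 0 < |u − 4| < delta implies |(4u^2 + 3u - 7) − 69| < eps.
(4u^2 + 3u - 7) − 69 = 4u^2 + 3u - 76 = (u − 4)(4u + 19).
So |(4u^2 + 3u - 7) − 69| = |u − 4|·|4u + 19|.
Require delta ≤ 1. Then |u − 4| < 1 gives |u| < 5, and by the triangle inequality |4u + 19| ≤ 4·5 + 19 = 39.
Hence |(4u^2 + 3u - 7) − 69| ≤ 39|u − 4| < eps provided |u − 4| < eps/39.
Take delta = min(1, eps/39). Then 0 < |u − 4| < delta gives both |u − 4| < 1 and |u − 4| < eps/39, so |(4u^2 + 3u - 7) − 69| < eps.

delta = min(1, eps/39)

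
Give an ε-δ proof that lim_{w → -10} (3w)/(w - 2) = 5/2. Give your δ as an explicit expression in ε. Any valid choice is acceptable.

δ = min(6, 12ε)

Suppose ε > 0. We want δ > 0 with 0 < |w + 10| < δ ⇒ |(3w)/(w - 2) − (5/2)| < ε.
Combining over a common denominator, (3w)/(w - 2) − (5/2) = [(3w)·(-12) − (-30)·(w - 2)] / [(-12)·(w - 2)] = -6(w + 10) / ((-12)(w - 2)).
So |(3w)/(w - 2) − (5/2)| = 6|w + 10| / (12·|w − 2|).
Require δ ≤ 6, so |w − 2| ≥ |-12| − |w + 10| > 12 − 6 = 6.
Hence |(3w)/(w - 2) − (5/2)| < 6|w + 10|/(12·6) = (1/12)|w + 10|, which is < ε once |w + 10| < 12ε.
Take δ = min(6, 12ε). Then 0 < |w + 10| < δ forces both bounds, so |(3w)/(w - 2) − (5/2)| < ε.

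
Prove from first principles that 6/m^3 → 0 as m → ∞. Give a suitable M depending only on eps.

M = (6/eps)^{1/3}

Fix eps > 0. For m ≥ 1, |6/m^3 − 0| = 6/m^3.
6/m^3 < eps ⇔ m^3 > 6/eps ⇔ m > (6/eps)^{1/3}.
Take M = (6/eps)^{1/3}. Then m > M implies 6/m^3 < eps.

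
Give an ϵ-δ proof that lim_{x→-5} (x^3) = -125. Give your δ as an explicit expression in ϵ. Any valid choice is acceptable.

δ = min(2, ϵ/109)

Let ϵ > 0 be given. We seek δ > 0 with 0 < |x + 5| < δ ⇒ |x^3 + 125| < ϵ.
Factor: x^3 + 125 = (x + 5)(x^2 - 5x + 25), so |x^3 + 125| = |x + 5|·|x^2 - 5x + 25|.
Impose δ ≤ 2 so that |x| < 7; then |x^2 - 5x + 25| ≤ 109.
Hence |x^3 + 125| ≤ 109|x + 5|, which is < ϵ once |x + 5| < ϵ/109.
Take δ = min(2, ϵ/109). If 0 < |x + 5| < δ then both bounds hold and |x^3 + 125| ≤ 109|x + 5| < 109·(ϵ/109) = ϵ.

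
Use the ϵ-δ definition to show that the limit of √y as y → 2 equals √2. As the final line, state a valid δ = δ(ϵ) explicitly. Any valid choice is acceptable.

δ = min(2, √2·ϵ)

Fix ϵ > 0. We want δ > 0 such that 0 < |y − 2| < δ implies |√y − √2| < ϵ.
Rationalise: √y − √2 = (y − 2)/(√y + √2), so |√y − √2| = |y − 2|/(√y + √2).
Restrict δ ≤ 2 so that |y − 2| < 2 forces y > 0, and then √y + √2 > √2.
Hence |√y − √2| < |y − 2|/√2, which is < ϵ once |y − 2| < √2·ϵ.
Take δ = min(2, √2·ϵ). If 0 < |y − 2| < δ then y > 0 and |√y − √2| < |y − 2|/√2 < ϵ.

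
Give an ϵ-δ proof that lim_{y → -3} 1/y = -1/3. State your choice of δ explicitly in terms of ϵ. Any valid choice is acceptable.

δ = min(3/2, (9/2)ϵ)

Suppose ϵ > 0. We seek δ > 0 such that 0 < |y + 3| < δ implies |1/y + 1/3| < ϵ.
|1/y + 1/3| = |-3 − y|/(3·|y|) = |y + 3|/(3|y|).
Restrict δ ≤ 3/2. Then |y + 3| < 3/2 gives |y| > 3/2, so 3|y| > 9/2.
Then |1/y + 1/3| < |y + 3|/(9/2), which is < ϵ when |y + 3| < (9/2)ϵ.
Take δ = min(3/2, (9/2)ϵ). Then 0 < |y + 3| < δ gives both |y + 3| < 3/2 and |y + 3| < (9/2)ϵ, so |1/y + 1/3| < ϵ.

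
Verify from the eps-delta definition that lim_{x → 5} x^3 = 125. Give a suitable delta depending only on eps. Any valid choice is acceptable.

Suppose eps > 0. We seek delta > 0 with 0 < |x − 5| < delta ⇒ |x^3 − 125| < eps.
Factor: x^3 − 125 = (x − 5)(x^2 + 5x + 25), so |x^3 − 125| = |x − 5|·|x^2 + 5x + 25|.
Restrict delta ≤ 2. Then |x − 5| < 2 gives |x| < 7, so by the triangle inequality |x^2 + 5x + 25| ≤ 7^2 + 5·7 + 25 = 109.
Hence |x^3 − 125| ≤ 109|x − 5|, which is < eps once |x − 5| < eps/109.
Take delta = min(2, eps/109). If 0 < |x − 5| < delta then both bounds hold and |x^3 − 125| ≤ 109|x − 5| < 109·(eps/109) = eps.

delta = min(2, eps/109)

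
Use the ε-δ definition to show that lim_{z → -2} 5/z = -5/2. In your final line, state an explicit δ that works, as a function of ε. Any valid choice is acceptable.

Let ε > 0 be given. We seek δ > 0 such that 0 < |z + 2| < δ implies |5/z + 5/2| < ε.
|5/z + 5/2| = 5·|-2 − z|/(2·|z|) = 5|z + 2|/(2|z|).
Require δ ≤ 1 so that |z| > 2 − 1 = 1, hence 2|z| > 2.
Then |5/z + 5/2| < 5|z + 2|/2, which is < ε when |z + 2| < (2/5)ε.
Take δ = min(1, (2/5)ε). Then 0 < |z + 2| < δ gives both |z + 2| < 1 and |z + 2| < (2/5)ε, so |5/z + 5/2| < ε.

δ = min(1, (2/5)ε)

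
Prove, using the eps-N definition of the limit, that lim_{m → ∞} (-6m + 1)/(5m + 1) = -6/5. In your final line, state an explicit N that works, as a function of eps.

N = (11/25)/eps

Fix eps > 0. For m ≥ 1, |(-6m + 1)/(5m + 1) + 6/5| = |11|/(5(5m + 1)) = 11/(5(5m + 1)).
Since 5m + 1 ≥ 5m for m ≥ 1, this is ≤ 11/(5·5m) = (11/25)/m.
So |(-6m + 1)/(5m + 1) + 6/5| < eps whenever m > (11/25)/eps.
Take N = (11/25)/eps. If m > N then |(-6m + 1)/(5m + 1) + 6/5| ≤ (11/25)/m < eps.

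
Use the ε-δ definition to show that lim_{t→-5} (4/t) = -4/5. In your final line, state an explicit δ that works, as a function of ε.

δ = min(5/2, (25/8)ε)

Let ε > 0 be given. We seek δ > 0 such that 0 < |t + 5| < δ implies |4/t + 4/5| < ε.
|4/t + 4/5| = 4·|-5 − t|/(5·|t|) = 4|t + 5|/(5|t|).
Restrict δ ≤ 5/2. Then |t + 5| < 5/2 gives |t| > 5/2, so 5|t| > 25/2.
Then |4/t + 4/5| < 4|t + 5|/(25/2), which is < ε when |t + 5| < (25/8)ε.
Take δ = min(5/2, (25/8)ε). Then 0 < |t + 5| < δ gives both |t + 5| < 5/2 and |t + 5| < (25/8)ε, so |4/t + 4/5| < ε.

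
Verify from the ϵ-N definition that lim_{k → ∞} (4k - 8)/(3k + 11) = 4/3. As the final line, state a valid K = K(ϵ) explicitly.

Fix ϵ > 0. For k ≥ 1, |(4k - 8)/(3k + 11) − (4/3)| = |-68|/(3(3k + 11)) = 68/(3(3k + 11)).
Since 3k + 11 ≥ 3k for k ≥ 1, this is ≤ 68/(3·3k) = (68/9)/k.
So |(4k - 8)/(3k + 11) − (4/3)| < ϵ whenever k > (68/9)/ϵ.
Take K = (68/9)/ϵ. If k > K then |(4k - 8)/(3k + 11) − (4/3)| ≤ (68/9)/k < ϵ.

K = (68/9)/ϵ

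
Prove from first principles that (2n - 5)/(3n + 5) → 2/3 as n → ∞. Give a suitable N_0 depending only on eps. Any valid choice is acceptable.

Let eps > 0 be given. For n ≥ 1, |(2n - 5)/(3n + 5) − (2/3)| = |-25|/(3(3n + 5)) = 25/(3(3n + 5)).
Since 3n + 5 ≥ 3n for n ≥ 1, this is ≤ 25/(3·3n) = (25/9)/n.
So |(2n - 5)/(3n + 5) − (2/3)| < eps whenever n > (25/9)/eps.
Take N_0 = (25/9)/eps. If n > N_0 then |(2n - 5)/(3n + 5) − (2/3)| ≤ (25/9)/n < eps.

N_0 = (25/9)/eps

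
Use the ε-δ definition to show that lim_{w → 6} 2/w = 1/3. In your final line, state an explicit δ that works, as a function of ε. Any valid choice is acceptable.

δ = min(3, 9ε)

Suppose ε > 0. We seek δ > 0 such that 0 < |w − 6| < δ implies |2/w − (1/3)| < ε.
|2/w − (1/3)| = 2·|6 − w|/(6·|w|) = 2|w − 6|/(6|w|).
Require δ ≤ 3 so that |w| > 6 − 3 = 3, hence 6|w| > 18.
Then |2/w − (1/3)| < 2|w − 6|/18, which is < ε when |w − 6| < 9ε.
Take δ = min(3, 9ε). Then 0 < |w − 6| < δ gives both |w − 6| < 3 and |w − 6| < 9ε, so |2/w − (1/3)| < ε.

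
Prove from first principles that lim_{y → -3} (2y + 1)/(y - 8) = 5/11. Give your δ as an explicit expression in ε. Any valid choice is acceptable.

Let ε > 0. We want δ > 0 with 0 < |y + 3| < δ ⇒ |(2y + 1)/(y - 8) − (5/11)| < ε.
Combining over a common denominator, (2y + 1)/(y - 8) − (5/11) = [(2y + 1)·(-11) − (-5)·(y - 8)] / [(-11)·(y - 8)] = -17(y + 3) / ((-11)(y - 8)).
So |(2y + 1)/(y - 8) − (5/11)| = 17|y + 3| / (11·|y − 8|).
Restrict δ ≤ 11/2. Then |y + 3| < 11/2 gives |y − 8| = |(y + 3) + (-11)| ≥ 11 − 11/2 = 11/2.
Hence |(2y + 1)/(y - 8) − (5/11)| < 17|y + 3|/(11·(11/2)) = (34/121)|y + 3|, which is < ε once |y + 3| < (121/34)ε.
Take δ = min(11/2, (121/34)ε). Then 0 < |y + 3| < δ forces both bounds, so |(2y + 1)/(y - 8) − (5/11)| < ε.

δ = min(11/2, (121/34)ε)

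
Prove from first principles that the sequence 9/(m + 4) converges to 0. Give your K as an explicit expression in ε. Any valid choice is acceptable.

K = 9/ε

Let ε > 0. For m ≥ 1, |9/(m + 4) − 0| = 9/(m + 4) ≤ 9/m.
We need 9/m < ε, i.e. m > 9/ε.
Take K = 9/ε. If m > K then |9/(m + 4)| ≤ 9/m < ε.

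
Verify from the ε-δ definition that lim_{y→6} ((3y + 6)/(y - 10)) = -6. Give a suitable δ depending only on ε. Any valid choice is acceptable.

Let ε > 0 be given. We want δ > 0 with 0 < |y − 6| < δ ⇒ |(3y + 6)/(y - 10) + 6| < ε.
Combining over a common denominator, (3y + 6)/(y - 10) + 6 = [(3y + 6)·(-4) − 24·(y - 10)] / [(-4)·(y - 10)] = -36(y − 6) / ((-4)(y - 10)).
So |(3y + 6)/(y - 10) + 6| = 36|y − 6| / (4·|y − 10|).
Require δ ≤ 2, so |y − 10| ≥ |-4| − |y − 6| > 4 − 2 = 2.
Hence |(3y + 6)/(y - 10) + 6| < 36|y − 6|/(4·2) = (9/2)|y − 6|, which is < ε once |y − 6| < (2/9)ε.
Take δ = min(2, (2/9)ε). Then 0 < |y − 6| < δ forces both bounds, so |(3y + 6)/(y - 10) + 6| < ε.

δ = min(2, (2/9)ε)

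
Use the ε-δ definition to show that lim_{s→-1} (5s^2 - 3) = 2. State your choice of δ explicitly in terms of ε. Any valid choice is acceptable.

δ = min(1, ε/15)

Let ε > 0 be given. We want δ > 0 such that 0 < |s + 1| < δ implies |(5s^2 - 3) − 2| < ε.
(5s^2 - 3) − 2 = 5s^2 - 5 = (s + 1)(5s - 5).
So |(5s^2 - 3) − 2| = |s + 1|·|5s - 5|.
Require δ ≤ 1. Then |s + 1| < 1 gives |s| < 2, and by the triangle inequality |5s - 5| ≤ 5·2 + 5 = 15.
Hence |(5s^2 - 3) − 2| ≤ 15|s + 1| < ε provided |s + 1| < ε/15.
Take δ = min(1, ε/15). Then 0 < |s + 1| < δ gives both |s + 1| < 1 and |s + 1| < ε/15, so |(5s^2 - 3) − 2| < ε.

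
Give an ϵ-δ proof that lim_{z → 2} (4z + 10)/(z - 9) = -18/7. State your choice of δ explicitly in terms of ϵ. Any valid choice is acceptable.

δ = min(7/2, (49/92)ϵ)

Let ϵ > 0. We want δ > 0 with 0 < |z − 2| < δ ⇒ |(4z + 10)/(z - 9) + 18/7| < ϵ.
Combining over a common denominator, (4z + 10)/(z - 9) + 18/7 = [(4z + 10)·(-7) − 18·(z - 9)] / [(-7)·(z - 9)] = -46(z − 2) / ((-7)(z - 9)).
So |(4z + 10)/(z - 9) + 18/7| = 46|z − 2| / (7·|z − 9|).
Restrict δ ≤ 7/2. Then |z − 2| < 7/2 gives |z − 9| = |(z − 2) + (-7)| ≥ 7 − 7/2 = 7/2.
Hence |(4z + 10)/(z - 9) + 18/7| < 46|z − 2|/(7·(7/2)) = (92/49)|z − 2|, which is < ϵ once |z − 2| < (49/92)ϵ.
Take δ = min(7/2, (49/92)ϵ). Then 0 < |z − 2| < δ forces both bounds, so |(4z + 10)/(z - 9) + 18/7| < ϵ.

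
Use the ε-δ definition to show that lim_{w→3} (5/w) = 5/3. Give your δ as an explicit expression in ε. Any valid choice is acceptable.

δ = min(3/2, (9/10)ε)

Suppose ε > 0. We seek δ > 0 such that 0 < |w − 3| < δ implies |5/w − (5/3)| < ε.
|5/w − (5/3)| = 5·|3 − w|/(3·|w|) = 5|w − 3|/(3|w|).
Require δ ≤ 3/2 so that |w| > 3 − 3/2 = 3/2, hence 3|w| > 9/2.
Then |5/w − (5/3)| < 5|w − 3|/(9/2), which is < ε when |w − 3| < (9/10)ε.
Take δ = min(3/2, (9/10)ε). Then 0 < |w − 3| < δ gives both |w − 3| < 3/2 and |w − 3| < (9/10)ε, so |5/w − (5/3)| < ε.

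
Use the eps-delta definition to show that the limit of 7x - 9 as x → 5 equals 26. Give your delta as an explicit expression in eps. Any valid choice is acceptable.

delta = eps/7

Suppose eps > 0. We need delta > 0 so that 0 < |x − 5| < delta implies |(7x - 9) − 26| < eps.
|(7x - 9) − 26| = |7x - 35| = 7|x − 5|.
Thus it suffices that |x − 5| < eps/7.
Take delta = eps/7. If 0 < |x − 5| < delta then |(7x - 9) − 26| = 7|x − 5| < 7·(eps/7) = eps.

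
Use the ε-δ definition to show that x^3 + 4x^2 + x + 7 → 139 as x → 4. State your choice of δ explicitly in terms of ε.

Let ε > 0. We want δ > 0 such that 0 < |x − 4| < δ implies |(x^3 + 4x^2 + x + 7) − 139| < ε.
(x^3 + 4x^2 + x + 7) − 139 = x^3 + 4x^2 + x - 132 = (x − 4)(x^2 + 8x + 33).
So |(x^3 + 4x^2 + x + 7) − 139| = |x − 4|·|x^2 + 8x + 33|.
Assume first that |x − 4| < 1, so |x| < 5. Then |x^2 + 8x + 33| ≤ 5^2 + 8·5 + 33 = 98.
Hence |(x^3 + 4x^2 + x + 7) − 139| ≤ 98|x − 4| < ε provided |x − 4| < ε/98.
Choosing δ = min(1, ε/98) ensures both conditions, hence |(x^3 + 4x^2 + x + 7) − 139| < ε.

δ = min(1, ε/98)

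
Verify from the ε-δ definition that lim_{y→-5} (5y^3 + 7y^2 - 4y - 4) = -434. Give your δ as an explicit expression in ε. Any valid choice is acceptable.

δ = min(2, ε/457)

Suppose ε > 0. We want δ > 0 such that 0 < |y + 5| < δ implies |(5y^3 + 7y^2 - 4y - 4) + 434| < ε.
(5y^3 + 7y^2 - 4y - 4) + 434 = 5y^3 + 7y^2 - 4y + 430 = (y + 5)(5y^2 - 18y + 86).
So |(5y^3 + 7y^2 - 4y - 4) + 434| = |y + 5|·|5y^2 - 18y + 86|.
Require δ ≤ 2. Then |y + 5| < 2 gives |y| < 7, and by the triangle inequality |5y^2 - 18y + 86| ≤ 5·7^2 + 18·7 + 86 = 457.
Hence |(5y^3 + 7y^2 - 4y - 4) + 434| ≤ 457|y + 5| < ε provided |y + 5| < ε/457.
Choosing δ = min(2, ε/457) ensures both conditions, hence |(5y^3 + 7y^2 - 4y - 4) + 434| < ε.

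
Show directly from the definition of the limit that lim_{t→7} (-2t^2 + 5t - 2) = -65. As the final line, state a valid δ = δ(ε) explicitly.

Suppose ε > 0. We want δ > 0 such that 0 < |t − 7| < δ implies |(-2t^2 + 5t - 2) + 65| < ε.
(-2t^2 + 5t - 2) + 65 = -2t^2 + 5t + 63 = (t − 7)(-2t - 9).
So |(-2t^2 + 5t - 2) + 65| = |t − 7|·|-2t - 9|.
Require δ ≤ 1. Then |t − 7| < 1 gives |t| < 8, and by the triangle inequality |-2t - 9| ≤ 2·8 + 9 = 25.
Hence |(-2t^2 + 5t - 2) + 65| ≤ 25|t − 7| < ε provided |t − 7| < ε/25.
Take δ = min(1, ε/25). Then 0 < |t − 7| < δ gives both |t − 7| < 1 and |t − 7| < ε/25, so |(-2t^2 + 5t - 2) + 65| < ε.

δ = min(1, ε/25)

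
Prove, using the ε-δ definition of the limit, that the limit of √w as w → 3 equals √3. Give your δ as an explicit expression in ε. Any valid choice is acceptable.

δ = min(3, √3·ε)

Fix ε > 0. We want δ > 0 such that 0 < |w − 3| < δ implies |√w − √3| < ε.
Rationalise: √w − √3 = (w − 3)/(√w + √3), so |√w − √3| = |w − 3|/(√w + √3).
Restrict δ ≤ 3 so that |w − 3| < 3 forces w > 0, and then √w + √3 > √3.
Hence |√w − √3| < |w − 3|/√3, which is < ε once |w − 3| < √3·ε.
Take δ = min(3, √3·ε). If 0 < |w − 3| < δ then w > 0 and |√w − √3| < |w − 3|/√3 < ε.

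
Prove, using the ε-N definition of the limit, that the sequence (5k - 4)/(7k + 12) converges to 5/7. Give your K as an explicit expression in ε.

K = (88/49)/ε

Fix ε > 0. For k ≥ 1, |(5k - 4)/(7k + 12) − (5/7)| = |-88|/(7(7k + 12)) = 88/(7(7k + 12)).
Since 7k + 12 ≥ 7k for k ≥ 1, this is ≤ 88/(7·7k) = (88/49)/k.
So |(5k - 4)/(7k + 12) − (5/7)| < ε whenever k > (88/49)/ε.
Take K = (88/49)/ε. If k > K then |(5k - 4)/(7k + 12) − (5/7)| ≤ (88/49)/k < ε.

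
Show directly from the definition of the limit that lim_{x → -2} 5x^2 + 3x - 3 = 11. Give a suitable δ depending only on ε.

Let ε > 0 be given. We want δ > 0 such that 0 < |x + 2| < δ implies |(5x^2 + 3x - 3) − 11| < ε.
(5x^2 + 3x - 3) − 11 = 5x^2 + 3x - 14 = (x + 2)(5x - 7).
So |(5x^2 + 3x - 3) − 11| = |x + 2|·|5x - 7|.
Require δ ≤ 2. Then |x + 2| < 2 gives |x| < 4, and by the triangle inequality |5x - 7| ≤ 5·4 + 7 = 27.
Hence |(5x^2 + 3x - 3) − 11| ≤ 27|x + 2| < ε provided |x + 2| < ε/27.
Choosing δ = min(2, ε/27) ensures both conditions, hence |(5x^2 + 3x - 3) − 11| < ε.

δ = min(2, ε/27)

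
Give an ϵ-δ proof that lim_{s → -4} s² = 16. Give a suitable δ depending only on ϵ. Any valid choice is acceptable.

Let ϵ > 0 be given. We seek δ > 0 with 0 < |s + 4| < δ ⇒ |s² − 16| < ϵ.
Factor: s² − 16 = (s + 4)(s - 4), so |s² − 16| = |s + 4|·|s - 4|.
Impose δ ≤ 2 so that |s| < 6; then |s - 4| ≤ 10.
Hence |s² − 16| ≤ 10|s + 4|, which is < ϵ once |s + 4| < ϵ/10.
Take δ = min(2, ϵ/10). If 0 < |s + 4| < δ then both bounds hold and |s² − 16| ≤ 10|s + 4| < 10·(ϵ/10) = ϵ.

δ = min(2, ϵ/10)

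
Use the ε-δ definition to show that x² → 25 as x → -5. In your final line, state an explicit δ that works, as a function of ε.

δ = min(1, ε/11)

Suppose ε > 0. We seek δ > 0 with 0 < |x + 5| < δ ⇒ |x² − 25| < ε.
Factor: x² − 25 = (x + 5)(x - 5), so |x² − 25| = |x + 5|·|x - 5|.
Restrict δ ≤ 1. Then |x + 5| < 1 gives |x| < 6, so by the triangle inequality |x - 5| ≤ 6 + 5 = 11.
Hence |x² − 25| ≤ 11|x + 5|, which is < ε once |x + 5| < ε/11.
Take δ = min(1, ε/11). If 0 < |x + 5| < δ then both bounds hold and |x² − 25| ≤ 11|x + 5| < 11·(ε/11) = ε.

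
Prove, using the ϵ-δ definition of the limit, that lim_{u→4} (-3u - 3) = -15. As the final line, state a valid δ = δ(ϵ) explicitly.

δ = ϵ/3

Let ϵ > 0 be given. We need δ > 0 so that 0 < |u − 4| < δ implies |(-3u - 3) + 15| < ϵ.
|(-3u - 3) + 15| = |-3u + 12| = 3|u − 4|.
So 3|u − 4| < ϵ exactly when |u − 4| < ϵ/3.
Take δ = ϵ/3. If 0 < |u − 4| < δ then |(-3u - 3) + 15| = 3|u − 4| < 3·(ϵ/3) = ϵ.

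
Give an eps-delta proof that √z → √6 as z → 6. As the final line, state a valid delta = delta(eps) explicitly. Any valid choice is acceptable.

delta = min(6, √6·eps)

Suppose eps > 0. We want delta > 0 such that 0 < |z − 6| < delta implies |√z − √6| < eps.
Rationalise: √z − √6 = (z − 6)/(√z + √6), so |√z − √6| = |z − 6|/(√z + √6).
Restrict delta ≤ 6 so that |z − 6| < 6 forces z > 0, and then √z + √6 > √6.
Hence |√z − √6| < |z − 6|/√6, which is < eps once |z − 6| < √6·eps.
Take delta = min(6, √6·eps). If 0 < |z − 6| < delta then z > 0 and |√z − √6| < |z − 6|/√6 < eps.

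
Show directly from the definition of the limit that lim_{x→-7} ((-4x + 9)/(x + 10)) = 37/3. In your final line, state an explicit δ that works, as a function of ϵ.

Let ϵ > 0. We want δ > 0 with 0 < |x + 7| < δ ⇒ |(-4x + 9)/(x + 10) − (37/3)| < ϵ.
Combining over a common denominator, (-4x + 9)/(x + 10) − (37/3) = [(-4x + 9)·3 − 37·(x + 10)] / [3·(x + 10)] = -49(x + 7) / (3(x + 10)).
So |(-4x + 9)/(x + 10) − (37/3)| = 49|x + 7| / (3·|x + 10|).
Require δ ≤ 3/2, so |x + 10| ≥ |3| − |x + 7| > 3 − 3/2 = 3/2.
Hence |(-4x + 9)/(x + 10) − (37/3)| < 49|x + 7|/(3·(3/2)) = (98/9)|x + 7|, which is < ϵ once |x + 7| < (9/98)ϵ.
Take δ = min(3/2, (9/98)ϵ). Then 0 < |x + 7| < δ forces both bounds, so |(-4x + 9)/(x + 10) − (37/3)| < ϵ.

δ = min(3/2, (9/98)ϵ)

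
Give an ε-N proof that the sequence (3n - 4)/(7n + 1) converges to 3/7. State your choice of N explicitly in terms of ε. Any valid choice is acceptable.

N = (31/49)/ε

Let ε > 0 be given. For n ≥ 1, |(3n - 4)/(7n + 1) − (3/7)| = |-31|/(7(7n + 1)) = 31/(7(7n + 1)).
Since 7n + 1 ≥ 7n for n ≥ 1, this is ≤ 31/(7·7n) = (31/49)/n.
So |(3n - 4)/(7n + 1) − (3/7)| < ε whenever n > (31/49)/ε.
Take N = (31/49)/ε. If n > N then |(3n - 4)/(7n + 1) − (3/7)| ≤ (31/49)/n < ε.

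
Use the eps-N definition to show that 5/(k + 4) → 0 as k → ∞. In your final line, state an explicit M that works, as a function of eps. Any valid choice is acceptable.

Suppose eps > 0. For k ≥ 1, |5/(k + 4) − 0| = 5/(k + 4) ≤ 5/k.
We need 5/k < eps, i.e. k > 5/eps.
Take M = 5/eps. If k > M then |5/(k + 4)| ≤ 5/k < eps.

M = 5/eps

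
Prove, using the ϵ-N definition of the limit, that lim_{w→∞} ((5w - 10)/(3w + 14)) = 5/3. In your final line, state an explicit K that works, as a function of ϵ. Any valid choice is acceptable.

K = (100/9)/ϵ

Let ϵ > 0. We seek K > 0 such that w > K implies |(5w - 10)/(3w + 14) − (5/3)| < ϵ.
(5w - 10)/(3w + 14) − (5/3) = (3(5w - 10) − 5(3w + 14)) / (3(3w + 14)) = -100/(3(3w + 14)).
For w > 0 we have 3w + 14 > 3w, so |(5w - 10)/(3w + 14) − (5/3)| = 100/(3(3w + 14)) < 100/(3·3w) = (100/9)/w.
Thus |(5w - 10)/(3w + 14) − (5/3)| < ϵ whenever w > (100/9)/ϵ.
Take K = (100/9)/ϵ. If w > K then |(5w - 10)/(3w + 14) − (5/3)| < (100/9)/w < ϵ.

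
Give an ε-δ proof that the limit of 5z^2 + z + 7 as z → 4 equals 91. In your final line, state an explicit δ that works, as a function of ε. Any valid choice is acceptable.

Suppose ε > 0. We want δ > 0 such that 0 < |z − 4| < δ implies |(5z^2 + z + 7) − 91| < ε.
(5z^2 + z + 7) − 91 = 5z^2 + z - 84 = (z − 4)(5z + 21).
So |(5z^2 + z + 7) − 91| = |z − 4|·|5z + 21|.
Assume first that |z − 4| < 1, so |z| < 5. Then |5z + 21| ≤ 5·5 + 21 = 46.
Hence |(5z^2 + z + 7) − 91| ≤ 46|z − 4| < ε provided |z − 4| < ε/46.
Take δ = min(1, ε/46). Then 0 < |z − 4| < δ gives both |z − 4| < 1 and |z − 4| < ε/46, so |(5z^2 + z + 7) − 91| < ε.

δ = min(1, ε/46)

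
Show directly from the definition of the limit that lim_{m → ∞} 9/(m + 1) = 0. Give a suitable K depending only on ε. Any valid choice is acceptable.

Fix ε > 0. For m ≥ 1, |9/(m + 1) − 0| = 9/(m + 1) ≤ 9/m.
We need 9/m < ε, i.e. m > 9/ε.
Take K = 9/ε. If m > K then |9/(m + 1)| ≤ 9/m < ε.

K = 9/ε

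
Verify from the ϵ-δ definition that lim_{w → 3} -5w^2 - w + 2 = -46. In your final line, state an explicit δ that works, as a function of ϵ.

Let ϵ > 0. We want δ > 0 such that 0 < |w − 3| < δ implies |(-5w^2 - w + 2) + 46| < ϵ.
(-5w^2 - w + 2) + 46 = -5w^2 - w + 48 = (w − 3)(-5w - 16).
So |(-5w^2 - w + 2) + 46| = |w − 3|·|-5w - 16|.
Assume first that |w − 3| < 1, so |w| < 4. Then |-5w - 16| ≤ 5·4 + 16 = 36.
Hence |(-5w^2 - w + 2) + 46| ≤ 36|w − 3| < ϵ provided |w − 3| < ϵ/36.
Choosing δ = min(1, ϵ/36) ensures both conditions, hence |(-5w^2 - w + 2) + 46| < ϵ.

δ = min(1, ϵ/36)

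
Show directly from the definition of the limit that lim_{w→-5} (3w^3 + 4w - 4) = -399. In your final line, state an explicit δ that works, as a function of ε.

Fix ε > 0. We want δ > 0 such that 0 < |w + 5| < δ implies |(3w^3 + 4w - 4) + 399| < ε.
(3w^3 + 4w - 4) + 399 = 3w^3 + 4w + 395 = (w + 5)(3w^2 - 15w + 79).
So |(3w^3 + 4w - 4) + 399| = |w + 5|·|3w^2 - 15w + 79|.
Assume first that |w + 5| < 1, so |w| < 6. Then |3w^2 - 15w + 79| ≤ 3·6^2 + 15·6 + 79 = 277.
Hence |(3w^3 + 4w - 4) + 399| ≤ 277|w + 5| < ε provided |w + 5| < ε/277.
Take δ = min(1, ε/277). Then 0 < |w + 5| < δ gives both |w + 5| < 1 and |w + 5| < ε/277, so |(3w^3 + 4w - 4) + 399| < ε.

δ = min(1, ε/277)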